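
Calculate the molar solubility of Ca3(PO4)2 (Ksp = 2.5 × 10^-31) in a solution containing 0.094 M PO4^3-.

1.0 x 10^-10 M

Ca3(PO4)2(s) ⇌ 3 Ca^2+(aq) + 2 PO4^3-(aq)
Ksp = [Ca^2+]^3[PO4^3-]^2
Let s = moles of Ca3(PO4)2 that dissolve per litre. [Ca^2+] = 3s, [PO4^3-] = 0.094 + 2s ≈ 0.094 (Ksp is small, so little additional dissolves).
Ksp ≈ (3s)^3 × (0.094)^2
s = 1.0 × 10^-10 M
Check: 2s = 2.0 × 10^-10 ≪ 0.094, so the approximation is valid.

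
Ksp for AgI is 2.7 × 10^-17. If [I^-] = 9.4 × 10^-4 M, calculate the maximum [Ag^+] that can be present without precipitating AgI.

[Ag^+] = 2.9e-14 M

AgI(s) ⇌ Ag^+ + I^-
Ksp = [Ag^+][I^-]
Precipitation begins when Q = Ksp. With [I^-] = 9.4 × 10^-4 M:
2.7 × 10^-17 = (9.4 × 10^-4) × [Ag^+]
[Ag^+] = (2.7 × 10^-17 / 9.4 x 10^-4) = 2.9 × 10^-14 M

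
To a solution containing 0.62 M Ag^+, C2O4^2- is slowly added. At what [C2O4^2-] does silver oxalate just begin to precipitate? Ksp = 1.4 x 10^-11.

Ag2C2O4(s) <=> 2 Ag^+ + C2O4^2-
Ksp = [Ag^+]^2[C2O4^2-]
Precipitation begins when Q = Ksp. With [Ag^+] = 0.62 M:
1.4 x 10^-11 = (0.62)^2 × [C2O4^2-]
[C2O4^2-] = (1.4 x 10^-11 / 3.84 × 10^-1) = 3.6 × 10^-11 M

3.6e-11 M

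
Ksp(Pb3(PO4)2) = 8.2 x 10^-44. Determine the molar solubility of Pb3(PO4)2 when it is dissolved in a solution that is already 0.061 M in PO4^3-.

s ≈ 9.3 x 10^-15 M

Pb3(PO4)2(s) ⇌ 3 Pb^2+ + 2 PO4^3-
Ksp = [Pb^2+]^3[PO4^3-]^2
Let s be the molar solubility in this solution. [Pb^2+] = 3s, [PO4^3-] = 0.061 + 2s ≈ 0.061 (Ksp is small, so little additional dissolves).
Ksp ≈ (3s)^3 × (0.061)^2
s = 9.3 × 10^-15 M
Check: 2s = 1.9 × 10^-14 ≪ 0.061, so the approximation is valid.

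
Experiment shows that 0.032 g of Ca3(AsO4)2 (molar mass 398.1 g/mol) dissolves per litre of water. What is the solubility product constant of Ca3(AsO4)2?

3.6e-19

Molar solubility s = (3.2 × 10^-2 g/L) / (398.1 g/mol) = 8.04 × 10^-5 M.
Ca3(AsO4)2(s) ⇌ 3 Ca^2+(aq) + 2 AsO4^3-(aq)
Let s = molar solubility. Then [Ca^2+] = 3s and [AsO4^3-] = 2s.
Ksp = [Ca^2+]^3[AsO4^3-]^2
Ksp = (3s)^3(2s)^2 = 108s^5
With s = 8.04 x 10^-5: Ksp = 3.6 × 10^-19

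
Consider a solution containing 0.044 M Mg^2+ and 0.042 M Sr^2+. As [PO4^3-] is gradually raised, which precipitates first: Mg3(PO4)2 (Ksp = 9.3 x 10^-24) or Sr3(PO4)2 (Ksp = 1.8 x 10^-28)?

Precipitation of each salt starts when its ion product equals its Ksp.
For Mg3(PO4)2: 9.3 x 10^-24 = (0.044)^3 × [PO4^3-]^2  ⇒  [PO4^3-] = 3.3 × 10^-10 M.
For Sr3(PO4)2: 1.8 x 10^-28 = (0.042)^3 × [PO4^3-]^2  ⇒  [PO4^3-] = 1.6 × 10^-12 M.
The salt with the lower threshold [PO4^3-] precipitates first: Sr3(PO4)2.

Sr3(PO4)2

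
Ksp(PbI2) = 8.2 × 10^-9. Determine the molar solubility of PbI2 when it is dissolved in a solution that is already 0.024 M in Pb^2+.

PbI2(s) ⇌ Pb^2+ + 2 I^-
Ksp = [Pb^2+][I^-]^2
Let s = moles of PbI2 that dissolve per litre. [Pb^2+] = 0.024 + s ≈ 0.024, [I^-] = 2s (since the Pb^2+ already present dominates).
Ksp ≈ 0.024 × (2s)^2
s = 2.9 × 10^-4 M
Check: s = 2.9 × 10^-4 ≪ 0.024, so the approximation is valid.

s ≈ 2.9e-4 M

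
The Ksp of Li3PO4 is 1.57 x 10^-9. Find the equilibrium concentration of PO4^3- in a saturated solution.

2.76 x 10^-3 M

Li3PO4(s) <=> 3 Li^+ + PO4^3-
Ksp = [Li^+]^3[PO4^3-]
Let s = molar solubility. Then [Li^+] = 3s and [PO4^3-] = s.
Ksp = (3s)^3s = 27s^4
s = (1.57 x 10^-9 / 27)^(1/4) = 2.761 x 10^-3 M
[PO4^3-] = s = 2.76 × 10^-3 M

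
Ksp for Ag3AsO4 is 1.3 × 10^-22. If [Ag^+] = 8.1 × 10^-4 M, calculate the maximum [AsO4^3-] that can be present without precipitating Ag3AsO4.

Ag3AsO4(s) ⇌ 3 Ag^+ + AsO4^3-
Ksp = [Ag^+]^3[AsO4^3-]
Precipitation begins when Q = Ksp. With [Ag^+] = 8.1 × 10^-4 M:
1.3 × 10^-22 = (8.1 × 10^-4)^3 × [AsO4^3-]
[AsO4^3-] = (1.3 × 10^-22 / 5.31 x 10^-10) = 2.4 × 10^-13 M

[AsO4^3-] ≈ 2.4 × 10^-13 M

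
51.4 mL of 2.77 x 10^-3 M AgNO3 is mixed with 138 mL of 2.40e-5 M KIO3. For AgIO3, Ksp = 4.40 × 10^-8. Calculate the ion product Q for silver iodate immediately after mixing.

Total volume = 51.4 + 138 = 189.4 mL.
[Ag^+] = 2.77 × 10^-3 × (51.4/189.4) = 7.517 x 10^-4 M
[IO3^-] = 2.40 × 10^-5 × (138/189.4) = 1.749 x 10^-5 M
AgIO3(s) ⇌ Ag^+ + IO3^-, so Q = [Ag^+][IO3^-]
Q = (7.517 × 10^-4)(1.749 × 10^-5) = 1.31 × 10^-8
Q < Ksp, so no precipitate of AgIO3 forms.

1.31e-8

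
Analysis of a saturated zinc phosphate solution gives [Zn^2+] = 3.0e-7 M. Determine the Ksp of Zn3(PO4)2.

Ksp = 1.1e-33

Zn3(PO4)2(s) <=> 3 Zn^2+(aq) + 2 PO4^3-(aq)
Stoichiometry gives [PO4^3-] = (2/3)[Zn^2+] = 2.00 × 10^-7 M.
Ksp = [Zn^2+]^3[PO4^3-]^2
Ksp = (3.0 × 10^-7)^3 × (2.00 × 10^-7)^2 = 1.1 x 10^-33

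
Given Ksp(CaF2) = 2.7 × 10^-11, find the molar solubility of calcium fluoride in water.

CaF2(s) <=> Ca^2+ + 2 F^-
Ksp = [Ca^2+][F^-]^2
With molar solubility s: [Ca^2+] = s, [F^-] = 2s.
Substituting: Ksp = s(2s)^2 = 4s^3
s^3 = 2.7 × 10^-11 / 4, so s = 1.9 x 10^-4 M

s ≈ 1.9 × 10^-4 M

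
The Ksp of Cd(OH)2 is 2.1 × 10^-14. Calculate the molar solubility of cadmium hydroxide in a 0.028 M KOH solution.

s = 2.7 × 10^-11 M

Cd(OH)2(s) ⇌ Cd^2+ + 2 OH^-
Ksp = [Cd^2+][OH^-]^2
If s mol/L dissolves here, [Cd^2+] = s, [OH^-] = 0.028 + 2s ≈ 0.028 (since OH^- from KOH dominates).
Ksp ≈ s × (0.028)^2
s = 2.7 × 10^-11 M
Check: 2s = 5.4 × 10^-11 ≪ 0.028, so the approximation is valid.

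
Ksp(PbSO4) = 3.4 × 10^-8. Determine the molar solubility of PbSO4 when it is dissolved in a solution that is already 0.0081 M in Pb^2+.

s = 4.2 × 10^-6 M

PbSO4(s) ⇌ Pb^2+(aq) + SO4^2-(aq)
Ksp = [Pb^2+][SO4^2-]
If s mol/L dissolves here, [Pb^2+] = 0.0081 + s ≈ 0.0081, [SO4^2-] = s (since the Pb^2+ already present dominates).
Ksp ≈ 0.0081 × s
s = 4.2 x 10^-6 M
Check: s = 4.2 x 10^-6 ≪ 0.0081, so the approximation is valid.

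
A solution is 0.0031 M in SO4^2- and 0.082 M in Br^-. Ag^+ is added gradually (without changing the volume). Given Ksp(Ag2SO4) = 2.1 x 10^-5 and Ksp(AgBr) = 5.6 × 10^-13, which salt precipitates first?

AgBr

Precipitation of each salt starts when its ion product equals its Ksp.
For Ag2SO4: 2.1 x 10^-5 = 0.0031 × [Ag^+]^2  ⇒  [Ag^+] = 8.2 × 10^-2 M.
For AgBr: 5.6 × 10^-13 = 0.082 × [Ag^+]  ⇒  [Ag^+] = 6.8 x 10^-12 M.
The salt with the lower threshold [Ag^+] precipitates first: AgBr.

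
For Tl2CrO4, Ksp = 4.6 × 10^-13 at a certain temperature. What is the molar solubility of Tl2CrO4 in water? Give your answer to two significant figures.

Tl2CrO4(s) ⇌ 2 Tl^+ + CrO4^2-
Ksp = [Tl^+]^2[CrO4^2-]
Let s = molar solubility. Then [Tl^+] = 2s and [CrO4^2-] = s.
Substituting: Ksp = (2s)^2s = 4s^3
s = (4.6 × 10^-13 / 4)^(1/3) = 4.9 × 10^-5 M

4.9 x 10^-5 M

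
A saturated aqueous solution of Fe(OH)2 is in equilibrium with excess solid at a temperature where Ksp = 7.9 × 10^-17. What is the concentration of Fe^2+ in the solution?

Fe(OH)2(s) ⇌ Fe^2+ + 2 OH^-
Ksp = [Fe^2+][OH^-]^2
With molar solubility s: [Fe^2+] = s, [OH^-] = 2s.
Substituting: Ksp = s(2s)^2 = 4s^3
s^3 = 7.9 × 10^-17 / 4, so s = 2.70 × 10^-6 M
[Fe^2+] = s = 2.7 × 10^-6 M

[Fe^2+] ≈ 2.7e-6 M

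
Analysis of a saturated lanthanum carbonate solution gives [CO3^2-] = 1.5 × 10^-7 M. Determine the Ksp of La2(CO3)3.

Ksp = 3.4e-35

La2(CO3)3(s) ⇌ 2 La^3+ + 3 CO3^2-
Stoichiometry gives [La^3+] = (2/3)[CO3^2-] = 1.00 × 10^-7 M.
Ksp = [La^3+]^2[CO3^2-]^3
Ksp = (1.00 × 10^-7)^2 × (1.5 × 10^-7)^3 = 3.4 × 10^-35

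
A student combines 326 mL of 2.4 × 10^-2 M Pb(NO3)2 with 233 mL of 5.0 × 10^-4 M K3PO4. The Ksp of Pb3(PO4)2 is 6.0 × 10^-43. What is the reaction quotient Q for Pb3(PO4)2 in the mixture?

Q ≈ 1.2 × 10^-13

Total volume = 326 + 233 = 559 mL.
[Pb^2+] = 2.4 × 10^-2 × (326/559) = 1.40 × 10^-2 M
[PO4^3-] = 5.0 x 10^-4 × (233/559) = 2.08 x 10^-4 M
Pb3(PO4)2(s) ⇌ 3 Pb^2+ + 2 PO4^3-, so Q = [Pb^2+]^3[PO4^3-]^2
Q = (1.40 × 10^-2)^3(2.08 × 10^-4)^2 = 1.2 x 10^-13
Q > Ksp, so Pb3(PO4)2 will precipitate.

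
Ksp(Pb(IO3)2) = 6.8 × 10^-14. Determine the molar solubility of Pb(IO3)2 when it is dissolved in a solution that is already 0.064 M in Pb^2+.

Pb(IO3)2(s) ⇌ Pb^2+(aq) + 2 IO3^-(aq)
Ksp = [Pb^2+][IO3^-]^2
Let s = moles of Pb(IO3)2 that dissolve per litre. [Pb^2+] = 0.064 + s ≈ 0.064, [IO3^-] = 2s (common-ion effect: Pb^2+ is already 0.064 M).
Ksp ≈ 0.064 × (2s)^2
s = 5.2 × 10^-7 M
Check: s = 5.2 x 10^-7 ≪ 0.064, so the approximation is valid.

s = 5.2e-7 M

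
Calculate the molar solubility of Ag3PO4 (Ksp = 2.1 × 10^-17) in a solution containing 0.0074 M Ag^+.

s = 5.2e-11 M

Ag3PO4(s) <=> 3 Ag^+ + PO4^3-
Ksp = [Ag^+]^3[PO4^3-]
If s mol/L dissolves here, [Ag^+] = 0.0074 + 3s ≈ 0.0074, [PO4^3-] = s (since the Ag^+ already present dominates).
Ksp ≈ (0.0074)^3 × s
s = 5.2 x 10^-11 M
Check: 3s = 1.6 × 10^-10 ≪ 0.0074, so the approximation is valid.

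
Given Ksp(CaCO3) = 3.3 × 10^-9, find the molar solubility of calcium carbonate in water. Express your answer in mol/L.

CaCO3(s) <=> Ca^2+ + CO3^2-
Ksp = [Ca^2+][CO3^2-]
With molar solubility s: [Ca^2+] = s, [CO3^2-] = s.
Ksp = s^2
s = √(3.3 × 10^-9) = 5.7 x 10^-5 M

s ≈ 5.7 x 10^-5 M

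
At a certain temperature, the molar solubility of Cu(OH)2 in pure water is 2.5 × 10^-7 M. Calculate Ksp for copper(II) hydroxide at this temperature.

6.3e-20

Cu(OH)2(s) <=> Cu^2+ + 2 OH^-
If s mol/L of Cu(OH)2 dissolves, [Cu^2+] = s and [OH^-] = 2s.
Ksp = [Cu^2+][OH^-]^2
Substituting: Ksp = s(2s)^2 = 4s^3
With s = 2.5 x 10^-7: Ksp = 6.3 × 10^-20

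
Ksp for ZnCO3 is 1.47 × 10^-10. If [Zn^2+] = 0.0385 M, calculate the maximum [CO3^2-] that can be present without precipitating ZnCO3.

ZnCO3(s) ⇌ Zn^2+ + CO3^2-
Ksp = [Zn^2+][CO3^2-]
Precipitation begins when Q = Ksp. With [Zn^2+] = 0.0385 M:
1.47 × 10^-10 = (0.0385) × [CO3^2-]
[CO3^2-] = (1.47 × 10^-10 / 3.85 × 10^-2) = 3.82 × 10^-9 M

[CO3^2-] = 3.82 × 10^-9 M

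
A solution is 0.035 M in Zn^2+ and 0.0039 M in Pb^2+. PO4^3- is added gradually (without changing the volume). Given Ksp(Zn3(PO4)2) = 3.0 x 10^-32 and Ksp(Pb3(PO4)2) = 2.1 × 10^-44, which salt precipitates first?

Precipitation of each salt starts when its ion product equals its Ksp.
For Zn3(PO4)2: 3.0 x 10^-32 = (0.035)^3 × [PO4^3-]^2  ⇒  [PO4^3-] = 2.6 x 10^-14 M.
For Pb3(PO4)2: 2.1 × 10^-44 = (0.0039)^3 × [PO4^3-]^2  ⇒  [PO4^3-] = 5.9 x 10^-19 M.
The salt with the lower threshold [PO4^3-] precipitates first: Pb3(PO4)2.

Pb3(PO4)2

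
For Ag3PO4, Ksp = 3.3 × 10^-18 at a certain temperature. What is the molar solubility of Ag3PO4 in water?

1.9 × 10^-5 M

Ag3PO4(s) ⇌ 3 Ag^+(aq) + PO4^3-(aq)
Ksp = [Ag^+]^3[PO4^3-]
If s mol/L of Ag3PO4 dissolves, [Ag^+] = 3s and [PO4^3-] = s.
Ksp = (3s)^3s = 27s^4
Solving, s = (3.3 × 10^-18/27)^(1/4) = 1.9 x 10^-5 M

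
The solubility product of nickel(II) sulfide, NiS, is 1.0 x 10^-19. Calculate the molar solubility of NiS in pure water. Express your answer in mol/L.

NiS(s) <=> Ni^2+ + S^2-
Ksp = [Ni^2+][S^2-]
For each mole of NiS that dissolves: [Ni^2+] = s, [S^2-] = s.
Ksp = s × s = s^2
s = (1.0 x 10^-19)^(1/2) = 3.2 × 10^-10 M

s ≈ 3.2e-10 M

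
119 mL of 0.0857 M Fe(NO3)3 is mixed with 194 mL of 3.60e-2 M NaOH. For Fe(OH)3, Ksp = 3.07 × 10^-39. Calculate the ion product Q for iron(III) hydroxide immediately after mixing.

3.62e-7

Total volume = 119 + 194 = 313 mL.
[Fe^3+] = 8.57 × 10^-2 × (119/313) = 3.258 x 10^-2 M
[OH^-] = 3.60 × 10^-2 × (194/313) = 2.231 x 10^-2 M
Fe(OH)3(s) <=> Fe^3+(aq) + 3 OH^-(aq), so Q = [Fe^3+][OH^-]^3
Q = (3.258 × 10^-2)(2.231 × 10^-2)^3 = 3.62 x 10^-7
Q > Ksp, so Fe(OH)3 will precipitate.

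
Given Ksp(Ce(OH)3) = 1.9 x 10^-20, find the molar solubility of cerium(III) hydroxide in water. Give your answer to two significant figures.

Ce(OH)3(s) <=> Ce^3+ + 3 OH^-
Ksp = [Ce^3+][OH^-]^3
If s mol/L of Ce(OH)3 dissolves, [Ce^3+] = s and [OH^-] = 3s.
Substituting: Ksp = s(3s)^3 = 27s^4
Solving, s = (1.9 x 10^-20/27)^(1/4) = 5.2 x 10^-6 M

s ≈ 5.2 × 10^-6 M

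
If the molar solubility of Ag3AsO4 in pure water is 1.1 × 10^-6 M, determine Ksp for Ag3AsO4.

Ksp = 4.0e-23

Ag3AsO4(s) <=> 3 Ag^+ + AsO4^3-
If s mol/L of Ag3AsO4 dissolves, [Ag^+] = 3s and [AsO4^3-] = s.
Ksp = [Ag^+]^3[AsO4^3-]
So Ksp = (3s)^3 × s = 27s^4
Ksp = 27 × (1.1 × 10^-6)^4 = 4.0 × 10^-23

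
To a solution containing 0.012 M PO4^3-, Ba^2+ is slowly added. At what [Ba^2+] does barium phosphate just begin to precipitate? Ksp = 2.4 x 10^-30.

[Ba^2+] = 2.6 × 10^-9 M

Ba3(PO4)2(s) ⇌ 3 Ba^2+ + 2 PO4^3-
Ksp = [Ba^2+]^3[PO4^3-]^2
Precipitation begins when Q = Ksp. With [PO4^3-] = 0.012 M:
2.4 x 10^-30 = (0.012)^2 × [Ba^2+]^3
[Ba^2+] = (2.4 x 10^-30 / 1.44 × 10^-4)^(1/3) = 2.6 x 10^-9 M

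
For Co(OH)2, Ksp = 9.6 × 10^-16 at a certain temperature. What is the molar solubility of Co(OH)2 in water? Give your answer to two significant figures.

Co(OH)2(s) <=> Co^2+ + 2 OH^-
Ksp = [Co^2+][OH^-]^2
Let s = molar solubility. Then [Co^2+] = s and [OH^-] = 2s.
Substituting: Ksp = s(2s)^2 = 4s^3
s = (9.6 × 10^-16 / 4)^(1/3) = 6.2 x 10^-6 M

s = 6.2 x 10^-6 M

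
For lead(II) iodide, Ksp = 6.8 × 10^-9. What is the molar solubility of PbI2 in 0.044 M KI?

PbI2(s) ⇌ Pb^2+(aq) + 2 I^-(aq)
Ksp = [Pb^2+][I^-]^2
If s mol/L dissolves here, [Pb^2+] = s, [I^-] = 0.044 + 2s ≈ 0.044 (Ksp is small, so little additional dissolves).
Ksp ≈ s × (0.044)^2
s = 3.5 x 10^-6 M
Check: 2s = 7.0 × 10^-6 ≪ 0.044, so the approximation is valid.

3.5 x 10^-6 M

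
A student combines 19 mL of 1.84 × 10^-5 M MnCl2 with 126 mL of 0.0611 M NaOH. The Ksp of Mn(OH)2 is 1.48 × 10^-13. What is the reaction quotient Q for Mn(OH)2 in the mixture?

Q = 6.80 × 10^-9

Total volume = 19 + 126 = 145 mL.
[Mn^2+] = 1.84 × 10^-5 × (19/145) = 2.411 × 10^-6 M
[OH^-] = 6.11 × 10^-2 × (126/145) = 5.309 × 10^-2 M
Mn(OH)2(s) <=> Mn^2+(aq) + 2 OH^-(aq), so Q = [Mn^2+][OH^-]^2
Q = (2.411 × 10^-6)(5.309 x 10^-2)^2 = 6.80 × 10^-9
Q > Ksp, so Mn(OH)2 will precipitate.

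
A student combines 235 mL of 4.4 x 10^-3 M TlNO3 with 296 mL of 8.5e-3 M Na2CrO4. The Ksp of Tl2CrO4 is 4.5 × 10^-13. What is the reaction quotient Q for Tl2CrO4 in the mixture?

Total volume = 235 + 296 = 531 mL.
[Tl^+] = 4.4 × 10^-3 × (235/531) = 1.95 x 10^-3 M
[CrO4^2-] = 8.5 × 10^-3 × (296/531) = 4.74 x 10^-3 M
Tl2CrO4(s) <=> 2 Tl^+(aq) + CrO4^2-(aq), so Q = [Tl^+]^2[CrO4^2-]
Q = (1.95 × 10^-3)^2(4.74 x 10^-3) = 1.8 × 10^-8
Q > Ksp, so Tl2CrO4 will precipitate.

1.8e-8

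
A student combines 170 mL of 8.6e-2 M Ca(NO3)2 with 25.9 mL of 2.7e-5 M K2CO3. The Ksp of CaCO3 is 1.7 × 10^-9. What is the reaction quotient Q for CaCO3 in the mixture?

2.7 × 10^-7

Total volume = 170 + 25.9 = 195.9 mL.
[Ca^2+] = 8.6 × 10^-2 × (170/195.9) = 7.46 × 10^-2 M
[CO3^2-] = 2.7 x 10^-5 × (25.9/195.9) = 3.57 × 10^-6 M
CaCO3(s) ⇌ Ca^2+(aq) + CO3^2-(aq), so Q = [Ca^2+][CO3^2-]
Q = (7.46 × 10^-2)(3.57 x 10^-6) = 2.7 × 10^-7
Q > Ksp, so CaCO3 will precipitate.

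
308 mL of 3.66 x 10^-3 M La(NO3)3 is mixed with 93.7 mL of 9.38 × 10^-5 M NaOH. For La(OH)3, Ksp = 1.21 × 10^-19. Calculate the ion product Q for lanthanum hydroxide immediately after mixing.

Total volume = 308 + 93.7 = 401.7 mL.
[La^3+] = 3.66 × 10^-3 × (308/401.7) = 2.806 × 10^-3 M
[OH^-] = 9.38 × 10^-5 × (93.7/401.7) = 2.188 x 10^-5 M
La(OH)3(s) <=> La^3+(aq) + 3 OH^-(aq), so Q = [La^3+][OH^-]^3
Q = (2.806 × 10^-3)(2.188 x 10^-5)^3 = 2.94 x 10^-17
Q > Ksp, so La(OH)3 will precipitate.

Q ≈ 2.94 x 10^-17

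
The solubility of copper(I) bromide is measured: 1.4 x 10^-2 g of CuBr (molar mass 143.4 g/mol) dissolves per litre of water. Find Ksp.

Molar solubility s = (1.4 × 10^-2 g/L) / (143.4 g/mol) = 9.76 × 10^-5 M.
CuBr(s) ⇌ Cu^+ + Br^-
With molar solubility s: [Cu^+] = s, [Br^-] = s.
Ksp = [Cu^+][Br^-]
Ksp = s^2
With s = 9.76 × 10^-5: Ksp = 9.5 × 10^-9

9.5e-9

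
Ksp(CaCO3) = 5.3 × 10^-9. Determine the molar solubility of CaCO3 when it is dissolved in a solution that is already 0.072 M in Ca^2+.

CaCO3(s) ⇌ Ca^2+ + CO3^2-
Ksp = [Ca^2+][CO3^2-]
Let s be the molar solubility in this solution. [Ca^2+] = 0.072 + s ≈ 0.072, [CO3^2-] = s (Ksp is small, so little additional dissolves).
Ksp ≈ 0.072 × s
s = 7.4 × 10^-8 M
Check: s = 7.4 × 10^-8 ≪ 0.072, so the approximation is valid.

s = 7.4 x 10^-8 M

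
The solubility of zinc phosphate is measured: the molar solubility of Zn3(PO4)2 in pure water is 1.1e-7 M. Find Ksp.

Zn3(PO4)2(s) <=> 3 Zn^2+(aq) + 2 PO4^3-(aq)
For each mole of Zn3(PO4)2 that dissolves: [Zn^2+] = 3s, [PO4^3-] = 2s.
Ksp = [Zn^2+]^3[PO4^3-]^2
Substituting: Ksp = (3s)^3(2s)^2 = 108s^5
With s = 1.1 × 10^-7: Ksp = 1.7 × 10^-33

Ksp ≈ 1.7e-33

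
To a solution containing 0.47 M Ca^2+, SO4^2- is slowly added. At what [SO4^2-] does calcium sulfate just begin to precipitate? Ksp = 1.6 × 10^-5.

CaSO4(s) ⇌ Ca^2+ + SO4^2-
Ksp = [Ca^2+][SO4^2-]
Precipitation begins when Q = Ksp. With [Ca^2+] = 0.47 M:
1.6 × 10^-5 = (0.47) × [SO4^2-]
[SO4^2-] = (1.6 × 10^-5 / 4.7 × 10^-1) = 3.4 × 10^-5 M

[SO4^2-] = 3.4 × 10^-5 M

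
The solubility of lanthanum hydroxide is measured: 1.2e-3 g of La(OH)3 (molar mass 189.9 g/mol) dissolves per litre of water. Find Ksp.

Molar solubility s = (1.2 x 10^-3 g/L) / (189.9 g/mol) = 6.32 × 10^-6 M.
La(OH)3(s) <=> La^3+(aq) + 3 OH^-(aq)
For each mole of La(OH)3 that dissolves: [La^3+] = s, [OH^-] = 3s.
Ksp = [La^3+][OH^-]^3
So Ksp = s × (3s)^3 = 27s^4
Ksp = 27 × (6.32 x 10^-6)^4 = 4.3 x 10^-20

4.3e-20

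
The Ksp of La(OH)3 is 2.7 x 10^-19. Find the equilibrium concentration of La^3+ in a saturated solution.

[La^3+] ≈ 1.0 x 10^-5 M

La(OH)3(s) <=> La^3+ + 3 OH^-
Ksp = [La^3+][OH^-]^3
For each mole of La(OH)3 that dissolves: [La^3+] = s, [OH^-] = 3s.
Substituting: Ksp = s(3s)^3 = 27s^4
Solving, s = (2.7 x 10^-19/27)^(1/4) = 1.00 x 10^-5 M
[La^3+] = s = 1.0 x 10^-5 M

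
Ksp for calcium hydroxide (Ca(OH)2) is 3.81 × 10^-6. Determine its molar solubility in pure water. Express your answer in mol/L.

s = 9.84 × 10^-3 M

Ca(OH)2(s) ⇌ Ca^2+ + 2 OH^-
Ksp = [Ca^2+][OH^-]^2
If s mol/L of Ca(OH)2 dissolves, [Ca^2+] = s and [OH^-] = 2s.
Substituting: Ksp = s(2s)^2 = 4s^3
s = (3.81 × 10^-6 / 4)^(1/3) = 9.84 × 10^-3 M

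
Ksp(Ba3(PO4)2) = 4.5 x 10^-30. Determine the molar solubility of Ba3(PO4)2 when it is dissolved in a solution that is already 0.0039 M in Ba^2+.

Ba3(PO4)2(s) ⇌ 3 Ba^2+ + 2 PO4^3-
Ksp = [Ba^2+]^3[PO4^3-]^2
Let s = moles of Ba3(PO4)2 that dissolve per litre. [Ba^2+] = 0.0039 + 3s ≈ 0.0039, [PO4^3-] = 2s (common-ion effect: Ba^2+ is already 0.0039 M).
Ksp ≈ (0.0039)^3 × (2s)^2
s = 4.4 x 10^-12 M
Check: 3s = 1.3 x 10^-11 ≪ 0.0039, so the approximation is valid.

s = 4.4 × 10^-12 M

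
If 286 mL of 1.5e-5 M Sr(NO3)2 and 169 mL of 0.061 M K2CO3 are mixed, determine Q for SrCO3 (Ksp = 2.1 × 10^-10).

Total volume = 286 + 169 = 455 mL.
[Sr^2+] = 1.5 x 10^-5 × (286/455) = 9.43 x 10^-6 M
[CO3^2-] = 6.1 x 10^-2 × (169/455) = 2.27 × 10^-2 M
SrCO3(s) <=> Sr^2+ + CO3^2-, so Q = [Sr^2+][CO3^2-]
Q = (9.43 x 10^-6)(2.27 × 10^-2) = 2.1 x 10^-7
Q > Ksp, so SrCO3 will precipitate.

Q ≈ 2.1e-7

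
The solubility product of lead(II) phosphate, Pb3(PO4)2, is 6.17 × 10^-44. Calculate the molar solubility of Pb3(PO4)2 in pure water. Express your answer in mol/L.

Pb3(PO4)2(s) ⇌ 3 Pb^2+(aq) + 2 PO4^3-(aq)
Ksp = [Pb^2+]^3[PO4^3-]^2
Let s = molar solubility. Then [Pb^2+] = 3s and [PO4^3-] = 2s.
Ksp = (3s)^3(2s)^2 = 108s^5
s^5 = 6.17 × 10^-44 / 108, so s = 8.94 x 10^-10 M

s ≈ 8.94 x 10^-10 M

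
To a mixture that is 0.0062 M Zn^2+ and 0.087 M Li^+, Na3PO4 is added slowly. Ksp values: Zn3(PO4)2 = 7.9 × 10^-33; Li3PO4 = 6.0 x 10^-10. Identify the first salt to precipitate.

Precipitation of each salt starts when its ion product equals its Ksp.
For Zn3(PO4)2: 7.9 × 10^-33 = (0.0062)^3 × [PO4^3-]^2  ⇒  [PO4^3-] = 1.8 x 10^-13 M.
For Li3PO4: 6.0 x 10^-10 = (0.087)^3 × [PO4^3-]  ⇒  [PO4^3-] = 9.1 × 10^-7 M.
The salt with the lower threshold [PO4^3-] precipitates first: Zn3(PO4)2.

Zn3(PO4)2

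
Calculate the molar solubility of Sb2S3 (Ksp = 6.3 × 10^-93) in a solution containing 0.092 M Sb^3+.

s ≈ 3.0 x 10^-31 M

Sb2S3(s) ⇌ 2 Sb^3+(aq) + 3 S^2-(aq)
Ksp = [Sb^3+]^2[S^2-]^3
Let s be the molar solubility in this solution. [Sb^3+] = 0.092 + 2s ≈ 0.092, [S^2-] = 3s (Ksp is small, so little additional dissolves).
Ksp ≈ (0.092)^2 × (3s)^3
s = 3.0 × 10^-31 M
Check: 2s = 6.0 × 10^-31 ≪ 0.092, so the approximation is valid.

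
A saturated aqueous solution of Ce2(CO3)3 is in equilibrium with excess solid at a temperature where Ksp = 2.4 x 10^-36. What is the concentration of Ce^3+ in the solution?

[Ce^3+] ≈ 5.9 × 10^-8 M

Ce2(CO3)3(s) ⇌ 2 Ce^3+ + 3 CO3^2-
Ksp = [Ce^3+]^2[CO3^2-]^3
For each mole of Ce2(CO3)3 that dissolves: [Ce^3+] = 2s, [CO3^2-] = 3s.
Substituting: Ksp = (2s)^2(3s)^3 = 108s^5
s = (2.4 x 10^-36 / 108)^(1/5) = 2.95 x 10^-8 M
[Ce^3+] = 2s = 5.9 × 10^-8 M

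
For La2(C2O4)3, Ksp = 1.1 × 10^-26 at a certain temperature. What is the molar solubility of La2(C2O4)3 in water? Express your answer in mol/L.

s ≈ 2.5e-6 M

La2(C2O4)3(s) ⇌ 2 La^3+ + 3 C2O4^2-
Ksp = [La^3+]^2[C2O4^2-]^3
If s mol/L of La2(C2O4)3 dissolves, [La^3+] = 2s and [C2O4^2-] = 3s.
So Ksp = (2s)^2 × (3s)^3 = 108s^5
s^5 = 1.1 × 10^-26 / 108, so s = 2.5 x 10^-6 M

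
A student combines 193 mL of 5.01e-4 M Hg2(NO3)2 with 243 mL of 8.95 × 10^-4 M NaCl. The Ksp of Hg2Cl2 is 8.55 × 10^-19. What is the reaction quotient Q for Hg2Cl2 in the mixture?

Total volume = 193 + 243 = 436 mL.
[Hg2^2+] = 5.01 × 10^-4 × (193/436) = 2.218 x 10^-4 M
[Cl^-] = 8.95 x 10^-4 × (243/436) = 4.988 × 10^-4 M
Hg2Cl2(s) ⇌ Hg2^2+ + 2 Cl^-, so Q = [Hg2^2+][Cl^-]^2
Q = (2.218 × 10^-4)(4.988 x 10^-4)^2 = 5.52 × 10^-11
Q > Ksp, so Hg2Cl2 will precipitate.

Q ≈ 5.52 x 10^-11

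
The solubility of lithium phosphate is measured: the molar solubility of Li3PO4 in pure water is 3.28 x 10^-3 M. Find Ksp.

Li3PO4(s) <=> 3 Li^+(aq) + PO4^3-(aq)
With molar solubility s: [Li^+] = 3s, [PO4^3-] = s.
Ksp = [Li^+]^3[PO4^3-]
Ksp = (3s)^3s = 27s^4
Ksp = 27 × (3.28 x 10^-3)^4 = 3.13 × 10^-9

3.13 x 10^-9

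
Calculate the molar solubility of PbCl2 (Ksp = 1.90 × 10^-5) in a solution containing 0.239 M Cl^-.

PbCl2(s) ⇌ Pb^2+ + 2 Cl^-
Ksp = [Pb^2+][Cl^-]^2
Let s be the molar solubility in this solution. [Pb^2+] = s, [Cl^-] = 0.239 + 2s ≈ 0.239 (Ksp is small, so little additional dissolves).
Ksp ≈ s × (0.239)^2
s = 3.33 × 10^-4 M
Check: 2s = 6.7 × 10^-4 ≪ 0.239, so the approximation is valid.

s = 3.33 x 10^-4 M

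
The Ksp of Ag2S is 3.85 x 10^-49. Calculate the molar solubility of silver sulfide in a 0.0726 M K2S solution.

Ag2S(s) ⇌ 2 Ag^+ + S^2-
Ksp = [Ag^+]^2[S^2-]
Let s = moles of Ag2S that dissolve per litre. [Ag^+] = 2s, [S^2-] = 0.0726 + s ≈ 0.0726 (common-ion effect: S^2- is already 0.0726 M).
Ksp ≈ (2s)^2 × 0.0726
s = 1.15 × 10^-24 M
Check: s = 1.2 × 10^-24 ≪ 0.0726, so the approximation is valid.

1.15 × 10^-24 M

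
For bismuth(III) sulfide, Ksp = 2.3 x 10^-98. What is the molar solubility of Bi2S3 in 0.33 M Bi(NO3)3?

Bi2S3(s) ⇌ 2 Bi^3+(aq) + 3 S^2-(aq)
Ksp = [Bi^3+]^2[S^2-]^3
Let s = moles of Bi2S3 that dissolve per litre. [Bi^3+] = 0.33 + 2s ≈ 0.33, [S^2-] = 3s (Ksp is small, so little additional dissolves).
Ksp ≈ (0.33)^2 × (3s)^3
s = 2.0 x 10^-33 M
Check: 2s = 4.0 × 10^-33 ≪ 0.33, so the approximation is valid.

s ≈ 2.0e-33 M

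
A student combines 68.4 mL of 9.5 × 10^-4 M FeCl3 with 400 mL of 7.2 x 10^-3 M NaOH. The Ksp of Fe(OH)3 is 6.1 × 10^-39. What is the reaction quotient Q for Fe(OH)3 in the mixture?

3.2 × 10^-11

Total volume = 68.4 + 400 = 468.4 mL.
[Fe^3+] = 9.5 × 10^-4 × (68.4/468.4) = 1.39 × 10^-4 M
[OH^-] = 7.2 × 10^-3 × (400/468.4) = 6.15 × 10^-3 M
Fe(OH)3(s) <=> Fe^3+(aq) + 3 OH^-(aq), so Q = [Fe^3+][OH^-]^3
Q = (1.39 x 10^-4)(6.15 × 10^-3)^3 = 3.2 x 10^-11
Q > Ksp, so Fe(OH)3 will precipitate.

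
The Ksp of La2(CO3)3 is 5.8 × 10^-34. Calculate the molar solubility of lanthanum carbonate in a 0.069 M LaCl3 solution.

La2(CO3)3(s) ⇌ 2 La^3+ + 3 CO3^2-
Ksp = [La^3+]^2[CO3^2-]^3
Let s = moles of La2(CO3)3 that dissolve per litre. [La^3+] = 0.069 + 2s ≈ 0.069, [CO3^2-] = 3s (Ksp is small, so little additional dissolves).
Ksp ≈ (0.069)^2 × (3s)^3
s = 1.7 x 10^-11 M
Check: 2s = 3.3 × 10^-11 ≪ 0.069, so the approximation is valid.

1.7 × 10^-11 M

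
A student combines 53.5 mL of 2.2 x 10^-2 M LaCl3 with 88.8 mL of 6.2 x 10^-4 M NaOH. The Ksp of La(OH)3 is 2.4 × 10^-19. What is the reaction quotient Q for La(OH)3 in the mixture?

Total volume = 53.5 + 88.8 = 142.3 mL.
[La^3+] = 2.2 × 10^-2 × (53.5/142.3) = 8.27 × 10^-3 M
[OH^-] = 6.2 x 10^-4 × (88.8/142.3) = 3.87 x 10^-4 M
La(OH)3(s) <=> La^3+(aq) + 3 OH^-(aq), so Q = [La^3+][OH^-]^3
Q = (8.27 × 10^-3)(3.87 × 10^-4)^3 = 4.8 × 10^-13
Q > Ksp, so La(OH)3 will precipitate.

4.8e-13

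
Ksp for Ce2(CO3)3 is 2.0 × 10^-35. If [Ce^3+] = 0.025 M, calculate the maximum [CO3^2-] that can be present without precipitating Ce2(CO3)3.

Ce2(CO3)3(s) ⇌ 2 Ce^3+(aq) + 3 CO3^2-(aq)
Ksp = [Ce^3+]^2[CO3^2-]^3
Precipitation begins when Q = Ksp. With [Ce^3+] = 0.025 M:
2.0 × 10^-35 = (0.025)^2 × [CO3^2-]^3
[CO3^2-] = (2.0 × 10^-35 / 6.25 × 10^-4)^(1/3) = 3.2 x 10^-11 M

[CO3^2-] ≈ 3.2e-11 M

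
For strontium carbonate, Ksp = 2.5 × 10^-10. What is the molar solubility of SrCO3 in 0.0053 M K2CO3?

SrCO3(s) ⇌ Sr^2+ + CO3^2-
Ksp = [Sr^2+][CO3^2-]
Let s = moles of SrCO3 that dissolve per litre. [Sr^2+] = s, [CO3^2-] = 0.0053 + s ≈ 0.0053 (Ksp is small, so little additional dissolves).
Ksp ≈ s × 0.0053
s = 4.7 × 10^-8 M
Check: s = 4.7 × 10^-8 ≪ 0.0053, so the approximation is valid.

4.7e-8 M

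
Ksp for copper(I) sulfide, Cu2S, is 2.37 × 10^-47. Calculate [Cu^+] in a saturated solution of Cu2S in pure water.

[Cu^+] = 3.62 × 10^-16 M

Cu2S(s) ⇌ 2 Cu^+(aq) + S^2-(aq)
Ksp = [Cu^+]^2[S^2-]
If s mol/L of Cu2S dissolves, [Cu^+] = 2s and [S^2-] = s.
So Ksp = (2s)^2 × s = 4s^3
s = (2.37 × 10^-47 / 4)^(1/3) = 1.810 × 10^-16 M
[Cu^+] = 2s = 3.62 × 10^-16 M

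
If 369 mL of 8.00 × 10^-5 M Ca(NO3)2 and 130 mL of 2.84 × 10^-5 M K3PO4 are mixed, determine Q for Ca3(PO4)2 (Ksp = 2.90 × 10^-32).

Total volume = 369 + 130 = 499 mL.
[Ca^2+] = 8.00 x 10^-5 × (369/499) = 5.916 x 10^-5 M
[PO4^3-] = 2.84 × 10^-5 × (130/499) = 7.399 × 10^-6 M
Ca3(PO4)2(s) ⇌ 3 Ca^2+ + 2 PO4^3-, so Q = [Ca^2+]^3[PO4^3-]^2
Q = (5.916 × 10^-5)^3(7.399 x 10^-6)^2 = 1.13 × 10^-23
Q > Ksp, so Ca3(PO4)2 will precipitate.

Q ≈ 1.13 × 10^-23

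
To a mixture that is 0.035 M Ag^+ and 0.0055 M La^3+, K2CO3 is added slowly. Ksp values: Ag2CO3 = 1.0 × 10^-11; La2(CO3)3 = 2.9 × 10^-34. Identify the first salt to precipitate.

La2(CO3)3

Precipitation of each salt starts when its ion product equals its Ksp.
For Ag2CO3: 1.0 × 10^-11 = (0.035)^2 × [CO3^2-]  ⇒  [CO3^2-] = 8.2 x 10^-9 M.
For La2(CO3)3: 2.9 × 10^-34 = (0.0055)^2 × [CO3^2-]^3  ⇒  [CO3^2-] = 2.1 × 10^-10 M.
The salt with the lower threshold [CO3^2-] precipitates first: La2(CO3)3.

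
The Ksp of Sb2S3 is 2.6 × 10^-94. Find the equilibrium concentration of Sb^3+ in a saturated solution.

[Sb^3+] = 1.5 x 10^-19 M

Sb2S3(s) ⇌ 2 Sb^3+(aq) + 3 S^2-(aq)
Ksp = [Sb^3+]^2[S^2-]^3
For each mole of Sb2S3 that dissolves: [Sb^3+] = 2s, [S^2-] = 3s.
So Ksp = (2s)^2 × (3s)^3 = 108s^5
s = (2.6 × 10^-94 / 108)^(1/5) = 7.52 x 10^-20 M
[Sb^3+] = 2s = 1.5 x 10^-19 M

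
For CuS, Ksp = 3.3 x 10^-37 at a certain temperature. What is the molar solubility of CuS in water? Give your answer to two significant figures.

s ≈ 5.7e-19 M

CuS(s) <=> Cu^2+ + S^2-
Ksp = [Cu^2+][S^2-]
Let s = molar solubility. Then [Cu^2+] = s and [S^2-] = s.
Ksp = s × s = s^2
s = (3.3 x 10^-37)^(1/2) = 5.7 × 10^-19 M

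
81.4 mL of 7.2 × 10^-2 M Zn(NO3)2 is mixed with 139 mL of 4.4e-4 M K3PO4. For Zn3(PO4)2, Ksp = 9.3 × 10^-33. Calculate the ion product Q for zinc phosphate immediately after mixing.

Total volume = 81.4 + 139 = 220.4 mL.
[Zn^2+] = 7.2 × 10^-2 × (81.4/220.4) = 2.66 x 10^-2 M
[PO4^3-] = 4.4 x 10^-4 × (139/220.4) = 2.77 × 10^-4 M
Zn3(PO4)2(s) ⇌ 3 Zn^2+ + 2 PO4^3-, so Q = [Zn^2+]^3[PO4^3-]^2
Q = (2.66 × 10^-2)^3(2.77 × 10^-4)^2 = 1.4 x 10^-12
Q > Ksp, so Zn3(PO4)2 will precipitate.

1.4e-12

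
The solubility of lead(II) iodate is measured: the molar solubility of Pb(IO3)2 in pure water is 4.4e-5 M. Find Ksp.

Pb(IO3)2(s) ⇌ Pb^2+(aq) + 2 IO3^-(aq)
Let s = molar solubility. Then [Pb^2+] = s and [IO3^-] = 2s.
Ksp = [Pb^2+][IO3^-]^2
Substituting: Ksp = s(2s)^2 = 4s^3
Ksp = 4 × (4.4 × 10^-5)^3 = 3.4 x 10^-13

Ksp ≈ 3.4 x 10^-13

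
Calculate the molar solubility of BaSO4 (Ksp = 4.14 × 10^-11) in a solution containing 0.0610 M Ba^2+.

BaSO4(s) ⇌ Ba^2+ + SO4^2-
Ksp = [Ba^2+][SO4^2-]
Let s be the molar solubility in this solution. [Ba^2+] = 0.0610 + s ≈ 0.0610, [SO4^2-] = s (Ksp is small, so little additional dissolves).
Ksp ≈ 0.0610 × s
s = 6.79 x 10^-10 M
Check: s = 6.8 x 10^-10 ≪ 0.0610, so the approximation is valid.

6.79 × 10^-10 M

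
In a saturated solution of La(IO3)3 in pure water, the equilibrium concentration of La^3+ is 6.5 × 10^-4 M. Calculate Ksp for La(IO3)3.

Ksp ≈ 4.8e-12

La(IO3)3(s) ⇌ La^3+ + 3 IO3^-
Stoichiometry gives [IO3^-] = (3/1)[La^3+] = 1.95 × 10^-3 M.
Ksp = [La^3+][IO3^-]^3
Ksp = 6.5 x 10^-4 × (1.95 x 10^-3)^3 = 4.8 x 10^-12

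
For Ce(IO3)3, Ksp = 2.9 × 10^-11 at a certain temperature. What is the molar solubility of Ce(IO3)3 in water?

Ce(IO3)3(s) ⇌ Ce^3+ + 3 IO3^-
Ksp = [Ce^3+][IO3^-]^3
With molar solubility s: [Ce^3+] = s, [IO3^-] = 3s.
Substituting: Ksp = s(3s)^3 = 27s^4
s = (2.9 × 10^-11 / 27)^(1/4) = 1.0 × 10^-3 M

s = 1.0 × 10^-3 M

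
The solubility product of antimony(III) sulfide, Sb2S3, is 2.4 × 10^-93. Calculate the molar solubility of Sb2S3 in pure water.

1.2e-19 M

Sb2S3(s) ⇌ 2 Sb^3+ + 3 S^2-
Ksp = [Sb^3+]^2[S^2-]^3
For each mole of Sb2S3 that dissolves: [Sb^3+] = 2s, [S^2-] = 3s.
Ksp = (2s)^2(3s)^3 = 108s^5
Solving, s = (2.4 × 10^-93/108)^(1/5) = 1.2 × 10^-19 M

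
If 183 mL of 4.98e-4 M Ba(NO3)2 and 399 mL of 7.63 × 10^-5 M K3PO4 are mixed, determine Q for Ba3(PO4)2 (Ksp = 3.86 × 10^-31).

Q ≈ 1.05e-20

Total volume = 183 + 399 = 582 mL.
[Ba^2+] = 4.98 × 10^-4 × (183/582) = 1.566 × 10^-4 M
[PO4^3-] = 7.63 × 10^-5 × (399/582) = 5.231 × 10^-5 M
Ba3(PO4)2(s) ⇌ 3 Ba^2+(aq) + 2 PO4^3-(aq), so Q = [Ba^2+]^3[PO4^3-]^2
Q = (1.566 × 10^-4)^3(5.231 × 10^-5)^2 = 1.05 × 10^-20
Q > Ksp, so Ba3(PO4)2 will precipitate.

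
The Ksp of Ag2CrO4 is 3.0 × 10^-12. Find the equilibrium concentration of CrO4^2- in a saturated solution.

9.1 x 10^-5 M

Ag2CrO4(s) ⇌ 2 Ag^+ + CrO4^2-
Ksp = [Ag^+]^2[CrO4^2-]
Let s = molar solubility. Then [Ag^+] = 2s and [CrO4^2-] = s.
Ksp = (2s)^2s = 4s^3
s^3 = 3.0 × 10^-12 / 4, so s = 9.09 x 10^-5 M
[CrO4^2-] = s = 9.1 x 10^-5 M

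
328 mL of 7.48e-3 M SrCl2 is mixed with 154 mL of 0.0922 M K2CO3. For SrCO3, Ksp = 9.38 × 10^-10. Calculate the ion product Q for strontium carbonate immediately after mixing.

Total volume = 328 + 154 = 482 mL.
[Sr^2+] = 7.48 × 10^-3 × (328/482) = 5.090 x 10^-3 M
[CO3^2-] = 9.22 x 10^-2 × (154/482) = 2.946 x 10^-2 M
SrCO3(s) <=> Sr^2+ + CO3^2-, so Q = [Sr^2+][CO3^2-]
Q = (5.090 × 10^-3)(2.946 x 10^-2) = 1.50 × 10^-4
Q > Ksp, so SrCO3 will precipitate.

Q ≈ 1.50 × 10^-4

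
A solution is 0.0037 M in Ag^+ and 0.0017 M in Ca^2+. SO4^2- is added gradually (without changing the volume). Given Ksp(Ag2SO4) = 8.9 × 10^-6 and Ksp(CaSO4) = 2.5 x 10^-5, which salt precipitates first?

Each salt begins to precipitate when Q = Ksp, i.e. when [SO4^2-] reaches its threshold.
For Ag2SO4: 8.9 × 10^-6 = (0.0037)^2 × [SO4^2-]  ⇒  [SO4^2-] = 6.5 × 10^-1 M.
For CaSO4: 2.5 x 10^-5 = 0.0017 × [SO4^2-]  ⇒  [SO4^2-] = 1.5 × 10^-2 M.
The salt with the lower threshold [SO4^2-] precipitates first: CaSO4.

CaSO4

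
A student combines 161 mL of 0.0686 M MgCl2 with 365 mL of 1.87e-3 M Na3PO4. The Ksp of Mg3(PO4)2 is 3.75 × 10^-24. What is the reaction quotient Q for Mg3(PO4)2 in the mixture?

1.56 × 10^-11

Total volume = 161 + 365 = 526 mL.
[Mg^2+] = 6.86 × 10^-2 × (161/526) = 2.100 x 10^-2 M
[PO4^3-] = 1.87 × 10^-3 × (365/526) = 1.298 × 10^-3 M
Mg3(PO4)2(s) ⇌ 3 Mg^2+(aq) + 2 PO4^3-(aq), so Q = [Mg^2+]^3[PO4^3-]^2
Q = (2.100 × 10^-2)^3(1.298 × 10^-3)^2 = 1.56 × 10^-11
Q > Ksp, so Mg3(PO4)2 will precipitate.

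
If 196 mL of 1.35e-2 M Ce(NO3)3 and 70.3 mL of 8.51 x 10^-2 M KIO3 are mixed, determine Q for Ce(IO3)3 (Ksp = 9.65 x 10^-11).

Total volume = 196 + 70.3 = 266.3 mL.
[Ce^3+] = 1.35 x 10^-2 × (196/266.3) = 9.936 x 10^-3 M
[IO3^-] = 8.51 × 10^-2 × (70.3/266.3) = 2.247 x 10^-2 M
Ce(IO3)3(s) ⇌ Ce^3+ + 3 IO3^-, so Q = [Ce^3+][IO3^-]^3
Q = (9.936 x 10^-3)(2.247 × 10^-2)^3 = 1.13 × 10^-7
Q > Ksp, so Ce(IO3)3 will precipitate.

Q ≈ 1.13 x 10^-7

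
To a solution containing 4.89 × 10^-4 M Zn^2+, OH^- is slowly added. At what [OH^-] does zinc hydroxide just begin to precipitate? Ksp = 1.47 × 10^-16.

[OH^-] ≈ 5.48 x 10^-7 M

Zn(OH)2(s) ⇌ Zn^2+(aq) + 2 OH^-(aq)
Ksp = [Zn^2+][OH^-]^2
Precipitation begins when Q = Ksp. With [Zn^2+] = 4.89 × 10^-4 M:
1.47 × 10^-16 = (4.89 × 10^-4) × [OH^-]^2
[OH^-] = (1.47 × 10^-16 / 4.89 × 10^-4)^(1/2) = 5.48 x 10^-7 M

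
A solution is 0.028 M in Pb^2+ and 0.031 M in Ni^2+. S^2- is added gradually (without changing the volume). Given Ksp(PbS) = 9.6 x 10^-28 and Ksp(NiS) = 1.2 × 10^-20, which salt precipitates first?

PbS

Each salt begins to precipitate when Q = Ksp, i.e. when [S^2-] reaches its threshold.
For PbS: 9.6 x 10^-28 = 0.028 × [S^2-]  ⇒  [S^2-] = 3.4 x 10^-26 M.
For NiS: 1.2 × 10^-20 = 0.031 × [S^2-]  ⇒  [S^2-] = 3.9 × 10^-19 M.
The salt with the lower threshold [S^2-] precipitates first: PbS.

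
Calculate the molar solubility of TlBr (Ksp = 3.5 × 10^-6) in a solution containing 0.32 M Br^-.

1.1 × 10^-5 M

TlBr(s) <=> Tl^+(aq) + Br^-(aq)
Ksp = [Tl^+][Br^-]
If s mol/L dissolves here, [Tl^+] = s, [Br^-] = 0.32 + s ≈ 0.32 (Ksp is small, so little additional dissolves).
Ksp ≈ s × 0.32
s = 1.1 × 10^-5 M
Check: s = 1.1 × 10^-5 ≪ 0.32, so the approximation is valid.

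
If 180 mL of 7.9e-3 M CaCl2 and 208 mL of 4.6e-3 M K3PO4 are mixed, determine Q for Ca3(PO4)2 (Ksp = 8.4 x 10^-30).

3.0e-13

Total volume = 180 + 208 = 388 mL.
[Ca^2+] = 7.9 × 10^-3 × (180/388) = 3.66 × 10^-3 M
[PO4^3-] = 4.6 × 10^-3 × (208/388) = 2.47 × 10^-3 M
Ca3(PO4)2(s) ⇌ 3 Ca^2+(aq) + 2 PO4^3-(aq), so Q = [Ca^2+]^3[PO4^3-]^2
Q = (3.66 × 10^-3)^3(2.47 × 10^-3)^2 = 3.0 x 10^-13
Q > Ksp, so Ca3(PO4)2 will precipitate.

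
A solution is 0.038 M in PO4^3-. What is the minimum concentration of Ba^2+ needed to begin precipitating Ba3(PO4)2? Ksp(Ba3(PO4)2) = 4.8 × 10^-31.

Ba3(PO4)2(s) ⇌ 3 Ba^2+ + 2 PO4^3-
Ksp = [Ba^2+]^3[PO4^3-]^2
Precipitation begins when Q = Ksp. With [PO4^3-] = 0.038 M:
4.8 × 10^-31 = (0.038)^2 × [Ba^2+]^3
[Ba^2+] = (4.8 × 10^-31 / 1.44 × 10^-3)^(1/3) = 6.9 x 10^-10 M

[Ba^2+] ≈ 6.9e-10 M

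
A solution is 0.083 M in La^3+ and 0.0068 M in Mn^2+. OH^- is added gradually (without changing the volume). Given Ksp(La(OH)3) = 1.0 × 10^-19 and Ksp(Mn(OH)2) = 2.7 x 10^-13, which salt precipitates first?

Precipitation of each salt starts when its ion product equals its Ksp.
For La(OH)3: 1.0 × 10^-19 = 0.083 × [OH^-]^3  ⇒  [OH^-] = 1.1 × 10^-6 M.
For Mn(OH)2: 2.7 x 10^-13 = 0.0068 × [OH^-]^2  ⇒  [OH^-] = 6.3 x 10^-6 M.
The salt with the lower threshold [OH^-] precipitates first: La(OH)3.

La(OH)3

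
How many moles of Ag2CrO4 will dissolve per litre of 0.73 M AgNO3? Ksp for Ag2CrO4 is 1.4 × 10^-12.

s ≈ 2.6 x 10^-12 M

Ag2CrO4(s) ⇌ 2 Ag^+ + CrO4^2-
Ksp = [Ag^+]^2[CrO4^2-]
Let s = moles of Ag2CrO4 that dissolve per litre. [Ag^+] = 0.73 + 2s ≈ 0.73, [CrO4^2-] = s (Ksp is small, so little additional dissolves).
Ksp ≈ (0.73)^2 × s
s = 2.6 × 10^-12 M
Check: 2s = 5.3 × 10^-12 ≪ 0.73, so the approximation is valid.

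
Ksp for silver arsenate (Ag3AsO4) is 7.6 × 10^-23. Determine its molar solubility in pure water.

1.3 x 10^-6 M

Ag3AsO4(s) <=> 3 Ag^+(aq) + AsO4^3-(aq)
Ksp = [Ag^+]^3[AsO4^3-]
If s mol/L of Ag3AsO4 dissolves, [Ag^+] = 3s and [AsO4^3-] = s.
Substituting: Ksp = (3s)^3s = 27s^4
s^4 = 7.6 × 10^-23 / 27, so s = 1.3 × 10^-6 M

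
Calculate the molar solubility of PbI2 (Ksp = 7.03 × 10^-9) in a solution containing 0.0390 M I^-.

s ≈ 4.62e-6 M

PbI2(s) <=> Pb^2+ + 2 I^-
Ksp = [Pb^2+][I^-]^2
If s mol/L dissolves here, [Pb^2+] = s, [I^-] = 0.0390 + 2s ≈ 0.0390 (common-ion effect: I^- is already 0.0390 M).
Ksp ≈ s × (0.0390)^2
s = 4.62 x 10^-6 M
Check: 2s = 9.2 × 10^-6 ≪ 0.0390, so the approximation is valid.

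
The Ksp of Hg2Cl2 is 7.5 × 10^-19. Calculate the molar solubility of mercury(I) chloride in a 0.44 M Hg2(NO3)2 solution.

Hg2Cl2(s) ⇌ Hg2^2+ + 2 Cl^-
Ksp = [Hg2^2+][Cl^-]^2
Let s = moles of Hg2Cl2 that dissolve per litre. [Hg2^2+] = 0.44 + s ≈ 0.44, [Cl^-] = 2s (since Hg2^2+ from Hg2(NO3)2 dominates).
Ksp ≈ 0.44 × (2s)^2
s = 6.5 × 10^-10 M
Check: s = 6.5 × 10^-10 ≪ 0.44, so the approximation is valid.

s ≈ 6.5 x 10^-10 M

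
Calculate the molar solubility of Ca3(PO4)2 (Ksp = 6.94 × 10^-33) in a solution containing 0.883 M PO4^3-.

s ≈ 6.91e-12 M

Ca3(PO4)2(s) <=> 3 Ca^2+ + 2 PO4^3-
Ksp = [Ca^2+]^3[PO4^3-]^2
Let s = moles of Ca3(PO4)2 that dissolve per litre. [Ca^2+] = 3s, [PO4^3-] = 0.883 + 2s ≈ 0.883 (common-ion effect: PO4^3- is already 0.883 M).
Ksp ≈ (3s)^3 × (0.883)^2
s = 6.91 × 10^-12 M
Check: 2s = 1.4 × 10^-11 ≪ 0.883, so the approximation is valid.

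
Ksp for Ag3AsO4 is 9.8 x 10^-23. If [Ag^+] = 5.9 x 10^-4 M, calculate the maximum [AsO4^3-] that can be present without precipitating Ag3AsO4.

[AsO4^3-] = 4.8e-13 M

Ag3AsO4(s) ⇌ 3 Ag^+(aq) + AsO4^3-(aq)
Ksp = [Ag^+]^3[AsO4^3-]
Precipitation begins when Q = Ksp. With [Ag^+] = 5.9 x 10^-4 M:
9.8 x 10^-23 = (5.9 x 10^-4)^3 × [AsO4^3-]
[AsO4^3-] = (9.8 x 10^-23 / 2.05 × 10^-10) = 4.8 × 10^-13 M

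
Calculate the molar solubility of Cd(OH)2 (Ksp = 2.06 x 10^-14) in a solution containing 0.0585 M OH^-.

s ≈ 6.02 × 10^-12 M

Cd(OH)2(s) ⇌ Cd^2+(aq) + 2 OH^-(aq)
Ksp = [Cd^2+][OH^-]^2
Let s = moles of Cd(OH)2 that dissolve per litre. [Cd^2+] = s, [OH^-] = 0.0585 + 2s ≈ 0.0585 (Ksp is small, so little additional dissolves).
Ksp ≈ s × (0.0585)^2
s = 6.02 x 10^-12 M
Check: 2s = 1.2 x 10^-11 ≪ 0.0585, so the approximation is valid.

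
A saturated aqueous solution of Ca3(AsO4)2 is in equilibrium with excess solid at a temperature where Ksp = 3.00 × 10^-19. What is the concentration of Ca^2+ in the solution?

2.32e-4 M

Ca3(AsO4)2(s) <=> 3 Ca^2+ + 2 AsO4^3-
Ksp = [Ca^2+]^3[AsO4^3-]^2
If s mol/L of Ca3(AsO4)2 dissolves, [Ca^2+] = 3s and [AsO4^3-] = 2s.
Substituting: Ksp = (3s)^3(2s)^2 = 108s^5
Solving, s = (3.00 × 10^-19/108)^(1/5) = 7.740 × 10^-5 M
[Ca^2+] = 3s = 2.32 × 10^-4 M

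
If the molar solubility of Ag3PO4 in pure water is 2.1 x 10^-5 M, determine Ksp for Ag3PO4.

5.3 x 10^-18

Ag3PO4(s) ⇌ 3 Ag^+ + PO4^3-
Let s = molar solubility. Then [Ag^+] = 3s and [PO4^3-] = s.
Ksp = [Ag^+]^3[PO4^3-]
So Ksp = (3s)^3 × s = 27s^4
With s = 2.1 × 10^-5: Ksp = 5.3 x 10^-18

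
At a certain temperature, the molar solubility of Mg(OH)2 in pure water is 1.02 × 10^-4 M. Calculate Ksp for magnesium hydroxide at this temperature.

Ksp = 4.24e-12

Mg(OH)2(s) ⇌ Mg^2+(aq) + 2 OH^-(aq)
With molar solubility s: [Mg^2+] = s, [OH^-] = 2s.
Ksp = [Mg^2+][OH^-]^2
So Ksp = s × (2s)^2 = 4s^3
Ksp = 4 × (1.02 x 10^-4)^3 = 4.24 × 10^-12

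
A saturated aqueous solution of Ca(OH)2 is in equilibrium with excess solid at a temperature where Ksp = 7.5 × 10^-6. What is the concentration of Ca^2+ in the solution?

Ca(OH)2(s) <=> Ca^2+ + 2 OH^-
Ksp = [Ca^2+][OH^-]^2
With molar solubility s: [Ca^2+] = s, [OH^-] = 2s.
Ksp = s(2s)^2 = 4s^3
s^3 = 7.5 × 10^-6 / 4, so s = 1.23 × 10^-2 M
[Ca^2+] = s = 1.2 × 10^-2 M

[Ca^2+] ≈ 0.012 M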